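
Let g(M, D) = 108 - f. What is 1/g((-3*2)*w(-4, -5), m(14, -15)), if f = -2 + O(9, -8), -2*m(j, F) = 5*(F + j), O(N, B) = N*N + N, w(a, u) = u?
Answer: 1/20 ≈ 0.050000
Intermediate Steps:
O(N, B) = N + N² (O(N, B) = N² + N = N + N²)
m(j, F) = -5*F/2 - 5*j/2 (m(j, F) = -5*(F + j)/2 = -(5*F + 5*j)/2 = -5*F/2 - 5*j/2)
f = 88 (f = -2 + 9*(1 + 9) = -2 + 9*10 = -2 + 90 = 88)
g(M, D) = 20 (g(M, D) = 108 - 1*88 = 108 - 88 = 20)
1/g((-3*2)*w(-4, -5), m(14, -15)) = 1/20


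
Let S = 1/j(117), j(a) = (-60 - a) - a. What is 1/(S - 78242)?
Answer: -294/23003149 ≈ -1.2781e-5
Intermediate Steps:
j(a) = -60 - 2*a
S = -1/294 (S = 1/(-60 - 2*117) = 1/(-60 - 234) = 1/(-294) = -1/294 ≈ -0.0034014)
1/(S - 78242) = 1/(-1/294 - 78242) = 1/(-23003149/294) = -294/23003149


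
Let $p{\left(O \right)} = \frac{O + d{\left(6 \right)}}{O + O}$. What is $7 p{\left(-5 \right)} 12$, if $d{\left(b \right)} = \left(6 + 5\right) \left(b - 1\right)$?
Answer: $-420$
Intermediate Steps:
$d{\left(b \right)} = -11 + 11 b$ ($d{\left(b \right)} = 11 \left(-1 + b\right) = -11 + 11 b$)
$p{\left(O \right)} = \frac{55 + O}{2 O}$ ($p{\left(O \right)} = \frac{O + \left(-11 + 11 \cdot 6\right)}{O + O} = \frac{O + \left(-11 + 66\right)}{2 O} = \left(O + 55\right) \frac{1}{2 O} = \left(55 + O\right) \frac{1}{2 O} = \frac{55 + O}{2 O}$)
$7 p{\left(-5 \right)} 12 = 7 \frac{55 - 5}{2 \left(-5\right)} 12 = 7 \cdot \frac{1}{2} \left(- \frac{1}{5}\right) 50 \cdot 12 = 7 \left(-5\right) 12 = \left(-35\right) 12 = -420$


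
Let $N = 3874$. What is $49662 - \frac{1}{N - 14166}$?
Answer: $\frac{511121305}{10292} \approx 49662.0$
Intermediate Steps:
$49662 - \frac{1}{N - 14166} = 49662 - \frac{1}{3874 - 14166} = 49662 - \frac{1}{-10292} = 49662 - - \frac{1}{10292} = 49662 + \frac{1}{10292} = \frac{511121305}{10292}$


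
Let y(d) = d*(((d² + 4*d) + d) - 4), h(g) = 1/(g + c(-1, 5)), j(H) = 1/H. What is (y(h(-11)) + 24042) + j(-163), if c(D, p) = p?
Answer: 846498719/35208 ≈ 24043.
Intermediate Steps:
h(g) = 1/(5 + g) (h(g) = 1/(g + 5) = 1/(5 + g))
y(d) = d*(-4 + d² + 5*d) (y(d) = d*((d² + 5*d) - 4) = d*(-4 + d² + 5*d))
(y(h(-11)) + 24042) + j(-163) = ((-4 + (1/(5 - 11))² + 5/(5 - 11))/(5 - 11) + 24042) + 1/(-163) = ((-4 + (1/(-6))² + 5/(-6))/(-6) + 24042) - 1/163 = (-(-4 + (-⅙)² + 5*(-⅙))/6 + 24042) - 1/163 = (-(-4 + 1/36 - ⅚)/6 + 24042) - 1/163 = (-⅙*(-173/36) + 24042) - 1/163 = (173/216 + 24042) - 1/163 = 5193245/216 - 1/163 = 846498719/35208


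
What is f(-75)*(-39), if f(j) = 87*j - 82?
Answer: 257673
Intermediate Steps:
f(j) = -82 + 87*j
f(-75)*(-39) = (-82 + 87*(-75))*(-39) = (-82 - 6525)*(-39) = -6607*(-39) = 257673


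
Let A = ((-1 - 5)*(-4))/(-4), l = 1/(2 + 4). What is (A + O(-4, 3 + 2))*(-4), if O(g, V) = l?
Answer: 70/3 ≈ 23.333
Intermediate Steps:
l = ⅙ (l = 1/6 = ⅙ ≈ 0.16667)
O(g, V) = ⅙
A = -6 (A = -6*(-4)*(-¼) = 24*(-¼) = -6)
(A + O(-4, 3 + 2))*(-4) = (-6 + ⅙)*(-4) = -35/6*(-4) = 70/3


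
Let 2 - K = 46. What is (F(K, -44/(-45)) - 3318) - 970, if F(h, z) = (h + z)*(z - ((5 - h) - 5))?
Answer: -4935104/2025 ≈ -2437.1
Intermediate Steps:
K = -44 (K = 2 - 1*46 = 2 - 46 = -44)
F(h, z) = (h + z)² (F(h, z) = (h + z)*(z - (-1)*h) = (h + z)*(z + h) = (h + z)*(h + z) = (h + z)²)
(F(K, -44/(-45)) - 3318) - 970 = ((-44 - 44/(-45))² - 3318) - 970 = ((-44 - 44*(-1/45))² - 3318) - 970 = ((-44 + 44/45)² - 3318) - 970 = ((-1936/45)² - 3318) - 970 = (3748096/2025 - 3318) - 970 = -2970854/2025 - 970 = -4935104/2025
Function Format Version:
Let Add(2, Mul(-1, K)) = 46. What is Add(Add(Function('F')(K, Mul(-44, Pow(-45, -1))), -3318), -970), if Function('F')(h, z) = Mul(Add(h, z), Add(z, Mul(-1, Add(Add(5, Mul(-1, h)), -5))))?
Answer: Rational(-4935104, 2025) ≈ -2437.1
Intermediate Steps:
K = -44 (K = Add(2, Mul(-1, 46)) = Add(2, -46) = -44)
Function('F')(h, z) = Pow(Add(h, z), 2) (Function('F')(h, z) = Mul(Add(h, z), Add(z, Mul(-1, Mul(-1, h)))) = Mul(Add(h, z), Add(z, h)) = Mul(Add(h, z), Add(h, z)) = Pow(Add(h, z), 2))
Add(Add(Function('F')(K, Mul(-44, Pow(-45, -1))), -3318), -970) = Add(Add(Pow(Add(-44, Mul(-44, Pow(-45, -1))), 2), -3318), -970) = Add(Add(Pow(Add(-44, Mul(-44, Rational(-1, 45))), 2), -3318), -970) = Add(Add(Pow(Add(-44, Rational(44, 45)), 2), -3318), -970) = Add(Add(Pow(Rational(-1936, 45), 2), -3318), -970) = Add(Add(Rational(3748096, 2025), -3318), -970) = Add(Rational(-2970854, 2025), -970) = Rational(-4935104, 2025)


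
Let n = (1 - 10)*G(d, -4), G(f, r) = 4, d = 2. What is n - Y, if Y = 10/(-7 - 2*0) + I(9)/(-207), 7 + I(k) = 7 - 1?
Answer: -50101/1449 ≈ -34.576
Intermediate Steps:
I(k) = -1 (I(k) = -7 + (7 - 1) = -7 + 6 = -1)
Y = -2063/1449 (Y = 10/(-7 - 2*0) - 1/(-207) = 10/(-7 + 0) - 1*(-1/207) = 10/(-7) + 1/207 = 10*(-⅐) + 1/207 = -10/7 + 1/207 = -2063/1449 ≈ -1.4237)
n = -36 (n = (1 - 10)*4 = -9*4 = -36)
n - Y = -36 - 1*(-2063/1449) = -36 + 2063/1449 = -50101/1449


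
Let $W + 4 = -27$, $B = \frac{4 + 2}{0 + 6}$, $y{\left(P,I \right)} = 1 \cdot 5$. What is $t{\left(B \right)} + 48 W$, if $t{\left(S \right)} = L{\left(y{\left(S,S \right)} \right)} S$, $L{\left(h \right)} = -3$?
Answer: $-1491$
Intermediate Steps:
$y{\left(P,I \right)} = 5$
$B = 1$ ($B = \frac{6}{6} = 6 \cdot \frac{1}{6} = 1$)
$t{\left(S \right)} = - 3 S$
$W = -31$ ($W = -4 - 27 = -31$)
$t{\left(B \right)} + 48 W = \left(-3\right) 1 + 48 \left(-31\right) = -3 - 1488 = -1491$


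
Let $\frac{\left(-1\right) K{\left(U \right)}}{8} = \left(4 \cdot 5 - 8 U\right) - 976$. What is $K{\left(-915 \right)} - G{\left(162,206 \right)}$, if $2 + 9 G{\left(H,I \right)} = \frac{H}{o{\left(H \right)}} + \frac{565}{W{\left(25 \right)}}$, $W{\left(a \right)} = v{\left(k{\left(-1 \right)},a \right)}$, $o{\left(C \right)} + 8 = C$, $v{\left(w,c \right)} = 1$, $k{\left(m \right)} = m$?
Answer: $- \frac{35325448}{693} \approx -50975.0$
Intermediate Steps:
$o{\left(C \right)} = -8 + C$
$W{\left(a \right)} = 1$
$K{\left(U \right)} = 7648 + 64 U$ ($K{\left(U \right)} = - 8 \left(\left(4 \cdot 5 - 8 U\right) - 976\right) = - 8 \left(\left(20 - 8 U\right) - 976\right) = - 8 \left(-956 - 8 U\right) = 7648 + 64 U$)
$G{\left(H,I \right)} = \frac{563}{9} + \frac{H}{9 \left(-8 + H\right)}$ ($G{\left(H,I \right)} = - \frac{2}{9} + \frac{\frac{H}{-8 + H} + \frac{565}{1}}{9} = - \frac{2}{9} + \frac{\frac{H}{-8 + H} + 565 \cdot 1}{9} = - \frac{2}{9} + \frac{\frac{H}{-8 + H} + 565}{9} = - \frac{2}{9} + \frac{565 + \frac{H}{-8 + H}}{9} = - \frac{2}{9} + \left(\frac{565}{9} + \frac{H}{9 \left(-8 + H\right)}\right) = \frac{563}{9} + \frac{H}{9 \left(-8 + H\right)}$)
$K{\left(-915 \right)} - G{\left(162,206 \right)} = \left(7648 + 64 \left(-915\right)\right) - \frac{4 \left(-1126 + 141 \cdot 162\right)}{9 \left(-8 + 162\right)} = \left(7648 - 58560\right) - \frac{4 \left(-1126 + 22842\right)}{9 \cdot 154} = -50912 - \frac{4}{9} \cdot \frac{1}{154} \cdot 21716 = -50912 - \frac{43432}{693} = - \frac{35325448}{693}$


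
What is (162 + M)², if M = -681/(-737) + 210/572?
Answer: 9790547130225/367182244 ≈ 26664.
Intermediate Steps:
M = 24741/19162 (M = -681*(-1/737) + 210*(1/572) = 681/737 + 105/286 = 24741/19162 ≈ 1.2911)
(162 + M)² = (162 + 24741/19162)² = (3128985/19162)² = 9790547130225/367182244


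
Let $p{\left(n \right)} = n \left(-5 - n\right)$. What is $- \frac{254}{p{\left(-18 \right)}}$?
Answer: $\frac{127}{117} \approx 1.0855$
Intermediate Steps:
$- \frac{254}{p{\left(-18 \right)}} = - \frac{254}{\left(-1\right) \left(-18\right) \left(5 - 18\right)} = - \frac{254}{\left(-1\right) \left(-18\right) \left(-13\right)} = - \frac{254}{-234} = \left(-254\right) \left(- \frac{1}{234}\right) = \frac{127}{117}$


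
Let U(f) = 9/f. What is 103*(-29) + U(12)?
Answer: -11945/4 ≈ -2986.3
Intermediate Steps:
103*(-29) + U(12) = 103*(-29) + 9/12 = -2987 + 9*(1/12) = -2987 + ¾ = -11945/4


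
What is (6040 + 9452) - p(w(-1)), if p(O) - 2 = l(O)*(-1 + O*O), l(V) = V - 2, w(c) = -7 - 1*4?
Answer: 17050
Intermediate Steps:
w(c) = -11 (w(c) = -7 - 4 = -11)
l(V) = -2 + V
p(O) = 2 + (-1 + O**2)*(-2 + O) (p(O) = 2 + (-2 + O)*(-1 + O*O) = 2 + (-2 + O)*(-1 + O**2) = 2 + (-1 + O**2)*(-2 + O))
(6040 + 9452) - p(w(-1)) = (6040 + 9452) - (4 - 1*(-11) + (-11)**2*(-2 - 11)) = 15492 - (4 + 11 + 121*(-13)) = 15492 - (4 + 11 - 1573) = 15492 - 1*(-1558) = 15492 + 1558 = 17050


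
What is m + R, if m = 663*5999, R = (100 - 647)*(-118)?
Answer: 4041883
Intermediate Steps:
R = 64546 (R = -547*(-118) = 64546)
m = 3977337
m + R = 3977337 + 64546 = 4041883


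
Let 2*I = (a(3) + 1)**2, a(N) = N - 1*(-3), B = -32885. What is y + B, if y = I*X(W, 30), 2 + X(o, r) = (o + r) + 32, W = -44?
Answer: -32493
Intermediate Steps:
a(N) = 3 + N (a(N) = N + 3 = 3 + N)
X(o, r) = 30 + o + r (X(o, r) = -2 + ((o + r) + 32) = -2 + (32 + o + r) = 30 + o + r)
I = 49/2 (I = ((3 + 3) + 1)**2/2 = (6 + 1)**2/2 = (1/2)*7**2 = (1/2)*49 = 49/2 ≈ 24.500)
y = 392 (y = 49*(30 - 44 + 30)/2 = (49/2)*16 = 392)
y + B = 392 - 32885 = -32493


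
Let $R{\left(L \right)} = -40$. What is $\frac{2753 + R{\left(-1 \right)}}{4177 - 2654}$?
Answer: $\frac{2713}{1523} \approx 1.7814$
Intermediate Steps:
$\frac{2753 + R{\left(-1 \right)}}{4177 - 2654} = \frac{2753 - 40}{4177 - 2654} = \frac{2713}{1523}$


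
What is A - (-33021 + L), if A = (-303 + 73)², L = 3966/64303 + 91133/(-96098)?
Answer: 530944820898805/6179389694 ≈ 85922.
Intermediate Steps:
L = -5479000631/6179389694 (L = 3966*(1/64303) + 91133*(-1/96098) = 3966/64303 - 91133/96098 = -5479000631/6179389694 ≈ -0.88666)
A = 52900 (A = (-230)² = 52900)
A - (-33021 + L) = 52900 - (-33021 - 5479000631/6179389694) = 52900 - 1*(-204055106086205/6179389694) = 52900 + 204055106086205/6179389694 = 530944820898805/6179389694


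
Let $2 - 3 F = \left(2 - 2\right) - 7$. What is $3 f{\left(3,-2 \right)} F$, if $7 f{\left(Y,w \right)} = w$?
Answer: $- \frac{18}{7} \approx -2.5714$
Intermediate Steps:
$f{\left(Y,w \right)} = \frac{w}{7}$
$F = 3$ ($F = \frac{2}{3} - \frac{\left(2 - 2\right) - 7}{3} = \frac{2}{3} - \frac{0 - 7}{3} = \frac{2}{3} - - \frac{7}{3} = \frac{2}{3} + \frac{7}{3} = 3$)
$3 f{\left(3,-2 \right)} F = 3 \cdot \frac{1}{7} \left(-2\right) 3 = 3 \left(- \frac{2}{7}\right) 3 = \left(- \frac{6}{7}\right) 3 = - \frac{18}{7}$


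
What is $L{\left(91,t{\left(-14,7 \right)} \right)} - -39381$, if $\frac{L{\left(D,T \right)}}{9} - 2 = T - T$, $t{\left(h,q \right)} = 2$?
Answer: $39399$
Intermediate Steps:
$L{\left(D,T \right)} = 18$ ($L{\left(D,T \right)} = 18 + 9 \left(T - T\right) = 18 + 9 \cdot 0 = 18 + 0 = 18$)
$L{\left(91,t{\left(-14,7 \right)} \right)} - -39381 = 18 - -39381 = 18 + 39381 = 39399$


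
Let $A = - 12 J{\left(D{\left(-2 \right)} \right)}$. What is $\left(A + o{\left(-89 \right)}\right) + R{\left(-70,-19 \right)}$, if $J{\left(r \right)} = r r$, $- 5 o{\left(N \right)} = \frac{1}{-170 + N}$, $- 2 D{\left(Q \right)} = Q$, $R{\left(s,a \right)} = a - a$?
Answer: $- \frac{15539}{1295} \approx -11.999$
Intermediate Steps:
$R{\left(s,a \right)} = 0$
$D{\left(Q \right)} = - \frac{Q}{2}$
$o{\left(N \right)} = - \frac{1}{5 \left(-170 + N\right)}$
$J{\left(r \right)} = r^{2}$
$A = -12$ ($A = - 12 \left(\left(- \frac{1}{2}\right) \left(-2\right)\right)^{2} = - 12 \cdot 1^{2} = \left(-12\right) 1 = -12$)
$\left(A + o{\left(-89 \right)}\right) + R{\left(-70,-19 \right)} = \left(-12 - \frac{1}{-850 + 5 \left(-89\right)}\right) + 0 = \left(-12 - \frac{1}{-850 - 445}\right) + 0 = \left(-12 - \frac{1}{-1295}\right) + 0 = \left(-12 - - \frac{1}{1295}\right) + 0 = \left(-12 + \frac{1}{1295}\right) + 0 = - \frac{15539}{1295} + 0 = - \frac{15539}{1295}$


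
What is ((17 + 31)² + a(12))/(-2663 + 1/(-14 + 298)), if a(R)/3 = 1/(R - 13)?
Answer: -217828/252097 ≈ -0.86406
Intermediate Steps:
a(R) = 3/(-13 + R) (a(R) = 3/(R - 13) = 3/(-13 + R))
((17 + 31)² + a(12))/(-2663 + 1/(-14 + 298)) = ((17 + 31)² + 3/(-13 + 12))/(-2663 + 1/(-14 + 298)) = (48² + 3/(-1))/(-2663 + 1/284) = (2304 + 3*(-1))/(-2663 + 1/284) = (2304 - 3)/(-756291/284) = 2301*(-284/756291) = -217828/252097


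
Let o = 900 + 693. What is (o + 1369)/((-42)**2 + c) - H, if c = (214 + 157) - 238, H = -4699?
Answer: 8916965/1897 ≈ 4700.6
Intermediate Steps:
o = 1593
c = 133 (c = 371 - 238 = 133)
(o + 1369)/((-42)**2 + c) - H = (1593 + 1369)/((-42)**2 + 133) - 1*(-4699) = 2962/(1764 + 133) + 4699 = 2962/1897 + 4699 = 8916965/1897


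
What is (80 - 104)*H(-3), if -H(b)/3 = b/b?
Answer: 72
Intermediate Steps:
H(b) = -3 (H(b) = -3*b/b = -3*1 = -3)
(80 - 104)*H(-3) = (80 - 104)*(-3) = -24*(-3) = 72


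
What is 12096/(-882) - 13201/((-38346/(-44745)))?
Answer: -197068211/12782 ≈ -15418.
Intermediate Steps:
12096/(-882) - 13201/((-38346/(-44745))) = 12096*(-1/882) - 13201/((-38346*(-1/44745))) = -96/7 - 13201/12782/14915 = -96/7 - 13201*14915/12782 = -96/7 - 196892915/12782 = -197068211/12782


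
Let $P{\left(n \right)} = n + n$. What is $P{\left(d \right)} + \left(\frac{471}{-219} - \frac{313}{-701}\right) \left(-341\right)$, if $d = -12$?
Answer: $\frac{28509776}{51173} \approx 557.13$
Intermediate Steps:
$P{\left(n \right)} = 2 n$
$P{\left(d \right)} + \left(\frac{471}{-219} - \frac{313}{-701}\right) \left(-341\right) = 2 \left(-12\right) + \left(\frac{471}{-219} - \frac{313}{-701}\right) \left(-341\right) = -24 + \left(471 \left(- \frac{1}{219}\right) - - \frac{313}{701}\right) \left(-341\right) = -24 + \left(- \frac{157}{73} + \frac{313}{701}\right) \left(-341\right) = -24 - - \frac{29737928}{51173} = -24 + \frac{29737928}{51173} = \frac{28509776}{51173}$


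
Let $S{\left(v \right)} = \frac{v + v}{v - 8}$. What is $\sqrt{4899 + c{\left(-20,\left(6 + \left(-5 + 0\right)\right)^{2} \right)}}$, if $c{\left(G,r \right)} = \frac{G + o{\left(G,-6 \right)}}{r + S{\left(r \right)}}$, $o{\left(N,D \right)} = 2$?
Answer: $\frac{\sqrt{121845}}{5} \approx 69.813$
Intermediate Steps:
$S{\left(v \right)} = \frac{2 v}{-8 + v}$
$c{\left(G,r \right)} = \frac{2 + G}{r + \frac{2 r}{-8 + r}}$ ($c{\left(G,r \right)} = \frac{G + 2}{r + \frac{2 r}{-8 + r}} = \frac{2 + G}{r + \frac{2 r}{-8 + r}}$)
$\sqrt{4899 + c{\left(-20,\left(6 + \left(-5 + 0\right)\right)^{2} \right)}} = \sqrt{4899 + \frac{\left(-8 + \left(6 + \left(-5 + 0\right)\right)^{2}\right) \left(2 - 20\right)}{\left(6 + \left(-5 + 0\right)\right)^{2} \left(-6 + \left(6 + \left(-5 + 0\right)\right)^{2}\right)}} = \sqrt{4899 + \frac{1}{\left(6 - 5\right)^{2}} \frac{1}{-6 + \left(6 - 5\right)^{2}} \left(-8 + \left(6 - 5\right)^{2}\right) \left(-18\right)} = \sqrt{4899 + \frac{1}{1^{2}} \frac{1}{-6 + 1^{2}} \left(-8 + 1^{2}\right) \left(-18\right)} = \sqrt{4899 + 1^{-1} \frac{1}{-6 + 1} \left(-8 + 1\right) \left(-18\right)} = \sqrt{4899 + 1 \frac{1}{-5} \left(-7\right) \left(-18\right)} = \sqrt{4899 + 1 \left(- \frac{1}{5}\right) \left(-7\right) \left(-18\right)} = \sqrt{4899 - \frac{126}{5}} = \sqrt{\frac{24369}{5}} = \frac{\sqrt{121845}}{5}$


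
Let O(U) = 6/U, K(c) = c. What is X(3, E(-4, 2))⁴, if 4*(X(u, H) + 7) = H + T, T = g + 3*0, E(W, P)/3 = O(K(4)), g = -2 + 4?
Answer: 3418801/4096 ≈ 834.67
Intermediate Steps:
g = 2
E(W, P) = 9/2 (E(W, P) = 3*(6/4) = 3*(6*(¼)) = 3*(3/2) = 9/2)
T = 2 (T = 2 + 3*0 = 2 + 0 = 2)
X(u, H) = -13/2 + H/4 (X(u, H) = -7 + (H + 2)/4 = -7 + (2 + H)/4 = -7 + (½ + H/4) = -13/2 + H/4)
X(3, E(-4, 2))⁴ = (-13/2 + (¼)*(9/2))⁴ = (-13/2 + 9/8)⁴ = (-43/8)⁴ = 3418801/4096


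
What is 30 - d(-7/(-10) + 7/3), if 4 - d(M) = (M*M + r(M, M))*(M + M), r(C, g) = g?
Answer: 1353001/13500 ≈ 100.22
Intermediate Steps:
d(M) = 4 - 2*M*(M + M**2) (d(M) = 4 - (M*M + M)*(M + M) = 4 - (M**2 + M)*2*M = 4 - (M + M**2)*2*M = 4 - 2*M*(M + M**2))
30 - d(-7/(-10) + 7/3) = 30 - (4 - 2*(-7/(-10) + 7/3)**2 - 2*(-7/(-10) + 7/3)**3) = 30 - (4 - 2*(-7*(-1/10) + 7*(1/3))**2 - 2*(-7*(-1/10) + 7*(1/3))**3) = 30 - (4 - 2*(7/10 + 7/3)**2 - 2*(7/10 + 7/3)**3) = 30 - (4 - 2*(91/30)**2 - 2*(91/30)**3) = 30 - (4 - 2*8281/900 - 2*753571/27000) = 30 - (4 - 8281/450 - 753571/13500) = 30 - 1*(-948001/13500) = 30 + 948001/13500 = 1353001/13500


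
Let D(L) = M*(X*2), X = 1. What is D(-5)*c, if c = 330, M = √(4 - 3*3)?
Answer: 660*I*√5 ≈ 1475.8*I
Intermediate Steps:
M = I*√5 (M = √(4 - 9) = √(-5) = I*√5 ≈ 2.2361*I)
D(L) = 2*I*√5 (D(L) = (I*√5)*(1*2) = (I*√5)*2 = 2*I*√5)
D(-5)*c = (2*I*√5)*330 = 660*I*√5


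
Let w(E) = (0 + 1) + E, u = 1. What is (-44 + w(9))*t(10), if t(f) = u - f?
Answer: 306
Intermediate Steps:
w(E) = 1 + E
t(f) = 1 - f
(-44 + w(9))*t(10) = (-44 + (1 + 9))*(1 - 1*10) = (-44 + 10)*(1 - 10) = -34*(-9) = 306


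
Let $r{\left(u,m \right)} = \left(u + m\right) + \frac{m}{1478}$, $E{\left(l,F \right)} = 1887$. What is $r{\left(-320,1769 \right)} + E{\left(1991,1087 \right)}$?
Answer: $\frac{4932377}{1478} \approx 3337.2$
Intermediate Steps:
$r{\left(u,m \right)} = u + \frac{1479 m}{1478}$ ($r{\left(u,m \right)} = \left(m + u\right) + m \frac{1}{1478} = \left(m + u\right) + \frac{m}{1478} = u + \frac{1479 m}{1478}$)
$r{\left(-320,1769 \right)} + E{\left(1991,1087 \right)} = \left(-320 + \frac{1479}{1478} \cdot 1769\right) + 1887 = \left(-320 + \frac{2616351}{1478}\right) + 1887 = \frac{2143391}{1478} + 1887 = \frac{4932377}{1478}$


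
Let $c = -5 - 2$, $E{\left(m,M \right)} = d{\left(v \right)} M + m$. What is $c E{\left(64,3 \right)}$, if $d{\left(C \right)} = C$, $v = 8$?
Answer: $-616$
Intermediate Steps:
$E{\left(m,M \right)} = m + 8 M$ ($E{\left(m,M \right)} = 8 M + m = m + 8 M$)
$c = -7$ ($c = -5 - 2 = -7$)
$c E{\left(64,3 \right)} = - 7 \left(64 + 8 \cdot 3\right) = - 7 \left(64 + 24\right) = \left(-7\right) 88 = -616$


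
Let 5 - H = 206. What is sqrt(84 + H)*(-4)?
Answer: -12*I*sqrt(13) ≈ -43.267*I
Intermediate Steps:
H = -201 (H = 5 - 1*206 = 5 - 206 = -201)
sqrt(84 + H)*(-4) = sqrt(84 - 201)*(-4) = sqrt(-117)*(-4) = (3*I*sqrt(13))*(-4) = -12*I*sqrt(13)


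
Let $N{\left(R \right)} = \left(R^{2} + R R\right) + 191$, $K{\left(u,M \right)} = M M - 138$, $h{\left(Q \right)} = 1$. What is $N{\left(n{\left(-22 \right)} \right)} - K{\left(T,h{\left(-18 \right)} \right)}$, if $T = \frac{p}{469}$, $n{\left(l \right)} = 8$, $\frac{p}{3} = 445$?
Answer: $456$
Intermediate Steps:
$p = 1335$ ($p = 3 \cdot 445 = 1335$)
$T = \frac{1335}{469} \approx 2.8465$
$K{\left(u,M \right)} = -138 + M^{2}$ ($K{\left(u,M \right)} = M^{2} - 138 = -138 + M^{2}$)
$N{\left(R \right)} = 191 + 2 R^{2}$ ($N{\left(R \right)} = \left(R^{2} + R^{2}\right) + 191 = 2 R^{2} + 191 = 191 + 2 R^{2}$)
$N{\left(n{\left(-22 \right)} \right)} - K{\left(T,h{\left(-18 \right)} \right)} = \left(191 + 2 \cdot 8^{2}\right) - \left(-138 + 1^{2}\right) = \left(191 + 2 \cdot 64\right) - \left(-138 + 1\right) = \left(191 + 128\right) - -137 = 319 + 137 = 456$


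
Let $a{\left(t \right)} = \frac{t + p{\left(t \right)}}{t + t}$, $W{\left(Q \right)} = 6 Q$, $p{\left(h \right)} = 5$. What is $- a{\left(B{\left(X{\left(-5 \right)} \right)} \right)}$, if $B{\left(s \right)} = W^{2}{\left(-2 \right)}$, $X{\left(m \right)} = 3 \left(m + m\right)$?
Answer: $- \frac{149}{288} \approx -0.51736$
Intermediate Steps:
$X{\left(m \right)} = 6 m$ ($X{\left(m \right)} = 3 \cdot 2 m = 6 m$)
$B{\left(s \right)} = 144$ ($B{\left(s \right)} = \left(6 \left(-2\right)\right)^{2} = \left(-12\right)^{2} = 144$)
$a{\left(t \right)} = \frac{5 + t}{2 t}$ ($a{\left(t \right)} = \frac{t + 5}{t + t} = \frac{5 + t}{2 t}$)
$- a{\left(B{\left(X{\left(-5 \right)} \right)} \right)} = - \frac{5 + 144}{2 \cdot 144} = - \frac{149}{2 \cdot 144} = \left(-1\right) \frac{149}{288} = - \frac{149}{288}$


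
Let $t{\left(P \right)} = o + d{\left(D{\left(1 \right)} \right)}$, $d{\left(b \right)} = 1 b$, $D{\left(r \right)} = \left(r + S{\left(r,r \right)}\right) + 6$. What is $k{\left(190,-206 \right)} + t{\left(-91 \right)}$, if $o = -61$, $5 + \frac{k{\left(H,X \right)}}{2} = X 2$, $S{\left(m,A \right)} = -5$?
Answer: $-893$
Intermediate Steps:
$D{\left(r \right)} = 1 + r$ ($D{\left(r \right)} = \left(r - 5\right) + 6 = \left(-5 + r\right) + 6 = 1 + r$)
$k{\left(H,X \right)} = -10 + 4 X$ ($k{\left(H,X \right)} = -10 + 2 X 2 = -10 + 2 \cdot 2 X = -10 + 4 X$)
$d{\left(b \right)} = b$
$t{\left(P \right)} = -59$ ($t{\left(P \right)} = -61 + \left(1 + 1\right) = -61 + 2 = -59$)
$k{\left(190,-206 \right)} + t{\left(-91 \right)} = \left(-10 + 4 \left(-206\right)\right) - 59 = \left(-10 - 824\right) - 59 = -834 - 59 = -893$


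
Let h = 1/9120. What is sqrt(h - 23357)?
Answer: I*sqrt(121419028230)/2280 ≈ 152.83*I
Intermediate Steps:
h = 1/9120 ≈ 0.00010965
sqrt(h - 23357) = sqrt(1/9120 - 23357) = sqrt(-213015839/9120) = I*sqrt(121419028230)/2280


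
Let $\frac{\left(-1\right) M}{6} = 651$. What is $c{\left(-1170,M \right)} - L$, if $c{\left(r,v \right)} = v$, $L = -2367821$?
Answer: $2363915$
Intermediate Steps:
$M = -3906$ ($M = \left(-6\right) 651 = -3906$)
$c{\left(-1170,M \right)} - L = -3906 - -2367821 = -3906 + 2367821 = 2363915$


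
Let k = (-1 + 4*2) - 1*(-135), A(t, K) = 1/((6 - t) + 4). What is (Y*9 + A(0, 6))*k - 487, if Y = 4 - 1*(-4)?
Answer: 48756/5 ≈ 9751.2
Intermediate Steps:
A(t, K) = 1/(10 - t)
Y = 8 (Y = 4 + 4 = 8)
k = 142 (k = (-1 + 8) + 135 = 7 + 135 = 142)
(Y*9 + A(0, 6))*k - 487 = (8*9 - 1/(-10 + 0))*142 - 487 = (72 - 1/(-10))*142 - 487 = (72 - 1*(-1/10))*142 - 487 = (72 + 1/10)*142 - 487 = (721/10)*142 - 487 = 51191/5 - 487 = 48756/5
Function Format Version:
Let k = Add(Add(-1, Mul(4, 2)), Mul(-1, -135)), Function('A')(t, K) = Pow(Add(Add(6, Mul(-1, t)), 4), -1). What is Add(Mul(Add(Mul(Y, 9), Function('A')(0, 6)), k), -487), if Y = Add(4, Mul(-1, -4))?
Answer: Rational(48756, 5) ≈ 9751.2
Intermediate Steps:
Function('A')(t, K) = Pow(Add(10, Mul(-1, t)), -1)
Y = 8 (Y = Add(4, 4) = 8)
k = 142 (k = Add(Add(-1, 8), 135) = Add(7, 135) = 142)
Add(Mul(Add(Mul(Y, 9), Function('A')(0, 6)), k), -487) = Add(Mul(Add(Mul(8, 9), Mul(-1, Pow(Add(-10, 0), -1))), 142), -487) = Add(Mul(Add(72, Mul(-1, Pow(-10, -1))), 142), -487) = Add(Mul(Add(72, Mul(-1, Rational(-1, 10))), 142), -487) = Add(Mul(Add(72, Rational(1, 10)), 142), -487) = Add(Mul(Rational(721, 10), 142), -487) = Add(Rational(51191, 5), -487) = Rational(48756, 5)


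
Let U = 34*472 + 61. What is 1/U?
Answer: 1/16109 ≈ 6.2077e-5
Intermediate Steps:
U = 16109 (U = 16048 + 61 = 16109)
1/U = 1/16109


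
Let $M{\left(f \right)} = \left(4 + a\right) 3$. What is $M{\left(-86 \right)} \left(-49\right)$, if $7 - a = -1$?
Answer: $-1764$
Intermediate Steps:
$a = 8$ ($a = 7 - -1 = 7 + 1 = 8$)
$M{\left(f \right)} = 36$ ($M{\left(f \right)} = \left(4 + 8\right) 3 = 12 \cdot 3 = 36$)
$M{\left(-86 \right)} \left(-49\right) = 36 \left(-49\right) = -1764$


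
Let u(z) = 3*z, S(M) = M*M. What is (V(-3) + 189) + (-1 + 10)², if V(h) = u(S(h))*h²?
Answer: 513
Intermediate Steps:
S(M) = M²
V(h) = 3*h⁴ (V(h) = (3*h²)*h² = 3*h⁴)
(V(-3) + 189) + (-1 + 10)² = (3*(-3)⁴ + 189) + (-1 + 10)² = (3*81 + 189) + 9² = (243 + 189) + 81 = 432 + 81 = 513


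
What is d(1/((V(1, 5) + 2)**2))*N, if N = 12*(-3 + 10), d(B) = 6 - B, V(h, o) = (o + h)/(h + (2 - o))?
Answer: 420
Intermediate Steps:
V(h, o) = (h + o)/(2 + h - o)
N = 84 (N = 12*7 = 84)
d(1/((V(1, 5) + 2)**2))*N = (6 - 1/(((1 + 5)/(2 + 1 - 1*5) + 2)**2))*84 = (6 - 1/((6/(2 + 1 - 5) + 2)**2))*84 = (6 - 1/((6/(-2) + 2)**2))*84 = (6 - 1/((-1/2*6 + 2)**2))*84 = (6 - 1/((-3 + 2)**2))*84 = (6 - 1/((-1)**2))*84 = (6 - 1/1)*84 = (6 - 1*1)*84 = (6 - 1)*84 = 5*84 = 420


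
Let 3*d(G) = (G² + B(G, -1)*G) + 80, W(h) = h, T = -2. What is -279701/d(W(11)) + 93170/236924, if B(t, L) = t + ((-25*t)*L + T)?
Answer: -99246924461/393886150 ≈ -251.97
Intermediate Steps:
B(t, L) = -2 + t - 25*L*t (B(t, L) = t + ((-25*t)*L - 2) = t + (-25*L*t - 2) = t + (-2 - 25*L*t) = -2 + t - 25*L*t)
d(G) = 80/3 + G²/3 + G*(-2 + 26*G)/3 (d(G) = ((G² + (-2 + G - 25*(-1)*G)*G) + 80)/3 = ((G² + (-2 + G + 25*G)*G) + 80)/3 = ((G² + (-2 + 26*G)*G) + 80)/3 = ((G² + G*(-2 + 26*G)) + 80)/3 = (80 + G² + G*(-2 + 26*G))/3 = 80/3 + G²/3 + G*(-2 + 26*G)/3)
-279701/d(W(11)) + 93170/236924 = -279701/(80/3 + 9*11² - ⅔*11) + 93170/236924 = -279701/(80/3 + 9*121 - 22/3) + 93170*(1/236924) = -279701/(80/3 + 1089 - 22/3) + 46585/118462 = -279701/3325/3 + 46585/118462 = -279701*3/3325 + 46585/118462 = -839103/3325 + 46585/118462 = -99246924461/393886150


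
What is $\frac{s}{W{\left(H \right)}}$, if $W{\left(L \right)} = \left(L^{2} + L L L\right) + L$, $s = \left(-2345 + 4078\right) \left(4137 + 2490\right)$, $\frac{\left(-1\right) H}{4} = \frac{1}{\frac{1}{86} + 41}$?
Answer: $- \frac{503885559397764153}{3902603288} \approx -1.2912 \cdot 10^{8}$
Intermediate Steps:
$H = - \frac{344}{3527}$ ($H = - \frac{4}{\frac{1}{86} + 41} = - \frac{4}{\frac{3527}{86}} = \left(-4\right) \frac{86}{3527} = - \frac{344}{3527} \approx -0.097533$)
$s = 11484591$ ($s = 1733 \cdot 6627 = 11484591$)
$W{\left(L \right)} = L + L^{2} + L^{3}$ ($W{\left(L \right)} = \left(L^{2} + L^{2} L\right) + L = \left(L^{2} + L^{3}\right) + L = L + L^{2} + L^{3}$)
$\frac{s}{W{\left(H \right)}} = \frac{11484591}{\left(- \frac{344}{3527}\right) \left(1 - \frac{344}{3527} + \left(- \frac{344}{3527}\right)^{2}\right)} = \frac{11484591}{\left(- \frac{344}{3527}\right) \left(1 - \frac{344}{3527} + \frac{118336}{12439729}\right)} = \frac{11484591}{\left(- \frac{344}{3527}\right) \frac{11344777}{12439729}} = \frac{11484591}{- \frac{3902603288}{43874924183}} = 11484591 \left(- \frac{43874924183}{3902603288}\right) = - \frac{503885559397764153}{3902603288}$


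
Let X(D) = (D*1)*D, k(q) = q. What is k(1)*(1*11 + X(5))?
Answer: 36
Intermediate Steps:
X(D) = D² (X(D) = D*D = D²)
k(1)*(1*11 + X(5)) = 1*(1*11 + 5²) = 1*(11 + 25) = 1*36 = 36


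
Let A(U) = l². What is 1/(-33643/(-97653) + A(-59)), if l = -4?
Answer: 97653/1596091 ≈ 0.061183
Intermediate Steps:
A(U) = 16 (A(U) = (-4)² = 16)
1/(-33643/(-97653) + A(-59)) = 1/(-33643/(-97653) + 16) = 1/(-33643*(-1/97653) + 16) = 1/(33643/97653 + 16) = 1/(1596091/97653) = 97653/1596091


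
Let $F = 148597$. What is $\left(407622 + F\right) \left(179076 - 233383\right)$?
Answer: $-30206585233$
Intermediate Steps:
$\left(407622 + F\right) \left(179076 - 233383\right) = \left(407622 + 148597\right) \left(179076 - 233383\right) = 556219 \left(-54307\right) = -30206585233$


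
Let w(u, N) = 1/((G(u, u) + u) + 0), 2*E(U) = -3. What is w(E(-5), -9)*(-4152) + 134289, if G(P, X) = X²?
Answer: 128753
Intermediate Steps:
E(U) = -3/2 (E(U) = (½)*(-3) = -3/2)
w(u, N) = 1/(u + u²) (w(u, N) = 1/((u² + u) + 0) = 1/((u + u²) + 0) = 1/(u + u²))
w(E(-5), -9)*(-4152) + 134289 = (1/((-3/2)*(1 - 3/2)))*(-4152) + 134289 = -2/(3*(-½))*(-4152) + 134289 = -⅔*(-2)*(-4152) + 134289 = (4/3)*(-4152) + 134289 = -5536 + 134289 = 128753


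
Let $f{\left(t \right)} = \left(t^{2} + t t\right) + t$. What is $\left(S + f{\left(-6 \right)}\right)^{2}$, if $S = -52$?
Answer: $196$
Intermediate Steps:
$f{\left(t \right)} = t + 2 t^{2}$ ($f{\left(t \right)} = \left(t^{2} + t^{2}\right) + t = 2 t^{2} + t = t + 2 t^{2}$)
$\left(S + f{\left(-6 \right)}\right)^{2} = \left(-52 - 6 \left(1 + 2 \left(-6\right)\right)\right)^{2} = \left(-52 - 6 \left(1 - 12\right)\right)^{2} = \left(-52 - -66\right)^{2} = \left(-52 + 66\right)^{2} = 14^{2} = 196$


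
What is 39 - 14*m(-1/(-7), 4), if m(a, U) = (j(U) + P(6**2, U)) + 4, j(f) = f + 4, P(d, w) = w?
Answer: -185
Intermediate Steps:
j(f) = 4 + f
m(a, U) = 8 + 2*U (m(a, U) = ((4 + U) + U) + 4 = (4 + 2*U) + 4 = 8 + 2*U)
39 - 14*m(-1/(-7), 4) = 39 - 14*(8 + 2*4) = 39 - 14*(8 + 8) = 39 - 14*16 = 39 - 224 = -185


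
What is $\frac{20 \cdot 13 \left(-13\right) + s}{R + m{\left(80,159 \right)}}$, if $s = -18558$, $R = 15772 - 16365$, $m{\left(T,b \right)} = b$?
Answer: $\frac{1567}{31} \approx 50.548$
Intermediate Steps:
$R = -593$
$\frac{20 \cdot 13 \left(-13\right) + s}{R + m{\left(80,159 \right)}} = \frac{20 \cdot 13 \left(-13\right) - 18558}{-593 + 159} = \frac{260 \left(-13\right) - 18558}{-434} = \left(-3380 - 18558\right) \left(- \frac{1}{434}\right) = \left(-21938\right) \left(- \frac{1}{434}\right) = \frac{1567}{31}$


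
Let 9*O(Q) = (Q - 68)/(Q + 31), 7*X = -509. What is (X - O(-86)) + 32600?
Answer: 10245997/315 ≈ 32527.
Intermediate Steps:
X = -509/7 (X = (⅐)*(-509) = -509/7 ≈ -72.714)
O(Q) = (-68 + Q)/(9*(31 + Q)) (O(Q) = ((Q - 68)/(Q + 31))/9 = ((-68 + Q)/(31 + Q))/9 = (-68 + Q)/(9*(31 + Q)))
(X - O(-86)) + 32600 = (-509/7 - (-68 - 86)/(9*(31 - 86))) + 32600 = (-509/7 - (-154)/(9*(-55))) + 32600 = (-509/7 - (-1)*(-154)/(9*55)) + 32600 = (-509/7 - 1*14/45) + 32600 = (-509/7 - 14/45) + 32600 = -23003/315 + 32600 = 10245997/315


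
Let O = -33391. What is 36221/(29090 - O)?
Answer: 36221/62481 ≈ 0.57971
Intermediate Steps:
36221/(29090 - O) = 36221/(29090 - 1*(-33391)) = 36221/(29090 + 33391) = 36221/62481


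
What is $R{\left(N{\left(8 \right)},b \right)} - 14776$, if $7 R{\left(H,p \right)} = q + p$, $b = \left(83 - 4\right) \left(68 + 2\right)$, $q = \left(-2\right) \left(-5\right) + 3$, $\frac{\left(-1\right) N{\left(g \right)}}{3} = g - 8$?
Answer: $- \frac{97889}{7} \approx -13984.0$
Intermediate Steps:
$N{\left(g \right)} = 24 - 3 g$ ($N{\left(g \right)} = - 3 \left(g - 8\right) = - 3 \left(-8 + g\right) = 24 - 3 g$)
$q = 13$ ($q = 10 + 3 = 13$)
$b = 5530$ ($b = 79 \cdot 70 = 5530$)
$R{\left(H,p \right)} = \frac{13}{7} + \frac{p}{7}$ ($R{\left(H,p \right)} = \frac{13 + p}{7} = \frac{13}{7} + \frac{p}{7}$)
$R{\left(N{\left(8 \right)},b \right)} - 14776 = \left(\frac{13}{7} + \frac{1}{7} \cdot 5530\right) - 14776 = \left(\frac{13}{7} + 790\right) - 14776 = \frac{5543}{7} - 14776 = - \frac{97889}{7}$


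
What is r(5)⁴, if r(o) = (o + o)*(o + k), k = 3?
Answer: 40960000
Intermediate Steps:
r(o) = 2*o*(3 + o) (r(o) = (o + o)*(o + 3) = (2*o)*(3 + o) = 2*o*(3 + o))
r(5)⁴ = (2*5*(3 + 5))⁴ = (2*5*8)⁴ = 80⁴ = 40960000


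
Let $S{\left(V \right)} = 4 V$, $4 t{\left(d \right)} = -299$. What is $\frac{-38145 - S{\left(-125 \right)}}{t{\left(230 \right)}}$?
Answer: $\frac{150580}{299} \approx 503.61$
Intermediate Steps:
$t{\left(d \right)} = - \frac{299}{4}$ ($t{\left(d \right)} = \frac{1}{4} \left(-299\right) = - \frac{299}{4}$)
$\frac{-38145 - S{\left(-125 \right)}}{t{\left(230 \right)}} = \frac{-38145 - 4 \left(-125\right)}{- \frac{299}{4}} = \left(-38145 - -500\right) \left(- \frac{4}{299}\right) = \left(-38145 + 500\right) \left(- \frac{4}{299}\right) = \left(-37645\right) \left(- \frac{4}{299}\right) = \frac{150580}{299}$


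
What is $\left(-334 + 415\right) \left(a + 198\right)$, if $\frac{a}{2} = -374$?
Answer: $-44550$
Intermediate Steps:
$a = -748$ ($a = 2 \left(-374\right) = -748$)
$\left(-334 + 415\right) \left(a + 198\right) = \left(-334 + 415\right) \left(-748 + 198\right) = 81 \left(-550\right) = -44550$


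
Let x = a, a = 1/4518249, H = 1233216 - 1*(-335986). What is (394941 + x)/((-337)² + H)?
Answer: 1784441778310/7603178387979 ≈ 0.23470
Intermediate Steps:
H = 1569202 (H = 1233216 + 335986 = 1569202)
a = 1/4518249 ≈ 2.2132e-7
x = 1/4518249 ≈ 2.2132e-7
(394941 + x)/((-337)² + H) = (394941 + 1/4518249)/((-337)² + 1569202) = 1784441778310/(4518249*(113569 + 1569202)) = (1784441778310/4518249)/1682771 = (1784441778310/4518249)*(1/1682771) = 1784441778310/7603178387979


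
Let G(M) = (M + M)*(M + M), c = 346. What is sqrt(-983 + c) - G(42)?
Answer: -7056 + 7*I*sqrt(13) ≈ -7056.0 + 25.239*I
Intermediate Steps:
G(M) = 4*M**2 (G(M) = (2*M)*(2*M) = 4*M**2)
sqrt(-983 + c) - G(42) = sqrt(-983 + 346) - 4*42**2 = sqrt(-637) - 4*1764 = 7*I*sqrt(13) - 1*7056 = 7*I*sqrt(13) - 7056 = -7056 + 7*I*sqrt(13)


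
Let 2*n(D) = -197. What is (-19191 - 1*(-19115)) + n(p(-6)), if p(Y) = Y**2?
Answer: -349/2 ≈ -174.50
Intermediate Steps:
n(D) = -197/2 (n(D) = (1/2)*(-197) = -197/2)
(-19191 - 1*(-19115)) + n(p(-6)) = (-19191 - 1*(-19115)) - 197/2 = (-19191 + 19115) - 197/2 = -76 - 197/2 = -349/2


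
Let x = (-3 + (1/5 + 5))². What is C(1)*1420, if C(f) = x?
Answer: 34364/5 ≈ 6872.8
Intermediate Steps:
x = 121/25 (x = (-3 + (⅕ + 5))² = (-3 + 26/5)² = (11/5)² = 121/25 ≈ 4.8400)
C(f) = 121/25
C(1)*1420 = (121/25)*1420 = 34364/5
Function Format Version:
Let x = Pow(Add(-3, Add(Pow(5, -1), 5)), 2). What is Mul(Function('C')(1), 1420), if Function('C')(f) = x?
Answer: Rational(34364, 5) ≈ 6872.8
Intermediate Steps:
x = Rational(121, 25) (x = Pow(Add(-3, Add(Rational(1, 5), 5)), 2) = Pow(Add(-3, Rational(26, 5)), 2) = Pow(Rational(11, 5), 2) = Rational(121, 25) ≈ 4.8400)
Function('C')(f) = Rational(121, 25)
Mul(Function('C')(1), 1420) = Mul(Rational(121, 25), 1420) = Rational(34364, 5)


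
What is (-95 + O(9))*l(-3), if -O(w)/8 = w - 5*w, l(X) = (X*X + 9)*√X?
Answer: 3474*I*√3 ≈ 6017.1*I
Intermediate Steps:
l(X) = √X*(9 + X²) (l(X) = (X² + 9)*√X = (9 + X²)*√X = √X*(9 + X²))
O(w) = 32*w (O(w) = -8*(w - 5*w) = -(-32)*w = 32*w)
(-95 + O(9))*l(-3) = (-95 + 32*9)*(√(-3)*(9 + (-3)²)) = (-95 + 288)*((I*√3)*(9 + 9)) = 193*((I*√3)*18) = 193*(18*I*√3) = 3474*I*√3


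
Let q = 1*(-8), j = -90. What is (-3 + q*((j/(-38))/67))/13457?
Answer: -4179/17130761 ≈ -0.00024395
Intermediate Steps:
q = -8
(-3 + q*((j/(-38))/67))/13457 = (-3 - 8*(-90/(-38))/67)/13457 = (-3 - 8*(-90*(-1/38))/67)*(1/13457) = (-3 - 360/(19*67))*(1/13457) = (-3 - 8*45/1273)*(1/13457) = (-3 - 360/1273)*(1/13457) = -4179/1273*1/13457 = -4179/17130761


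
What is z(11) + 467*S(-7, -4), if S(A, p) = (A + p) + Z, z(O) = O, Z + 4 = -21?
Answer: -16801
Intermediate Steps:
Z = -25 (Z = -4 - 21 = -25)
S(A, p) = -25 + A + p (S(A, p) = (A + p) - 25 = -25 + A + p)
z(11) + 467*S(-7, -4) = 11 + 467*(-25 - 7 - 4) = 11 + 467*(-36) = 11 - 16812 = -16801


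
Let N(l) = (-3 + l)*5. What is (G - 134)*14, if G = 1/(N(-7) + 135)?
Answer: -159446/85 ≈ -1875.8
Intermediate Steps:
N(l) = -15 + 5*l
G = 1/85 (G = 1/((-15 + 5*(-7)) + 135) = 1/((-15 - 35) + 135) = 1/(-50 + 135) = 1/85 ≈ 0.011765)
(G - 134)*14 = (1/85 - 134)*14 = -11389/85*14 = -159446/85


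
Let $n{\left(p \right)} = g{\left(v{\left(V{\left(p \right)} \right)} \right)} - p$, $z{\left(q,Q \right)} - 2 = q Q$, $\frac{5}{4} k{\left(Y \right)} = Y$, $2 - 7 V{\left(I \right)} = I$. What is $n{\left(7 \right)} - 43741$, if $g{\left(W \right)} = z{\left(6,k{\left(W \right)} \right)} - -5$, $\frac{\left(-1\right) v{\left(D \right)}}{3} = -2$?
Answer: $- \frac{218561}{5} \approx -43712.0$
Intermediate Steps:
$V{\left(I \right)} = \frac{2}{7} - \frac{I}{7}$
$k{\left(Y \right)} = \frac{4 Y}{5}$
$z{\left(q,Q \right)} = 2 + Q q$ ($z{\left(q,Q \right)} = 2 + q Q = 2 + Q q$)
$v{\left(D \right)} = 6$ ($v{\left(D \right)} = \left(-3\right) \left(-2\right) = 6$)
$g{\left(W \right)} = 7 + \frac{24 W}{5}$ ($g{\left(W \right)} = \left(2 + \frac{4 W}{5} \cdot 6\right) - -5 = \left(2 + \frac{24 W}{5}\right) + 5 = 7 + \frac{24 W}{5}$)
$n{\left(p \right)} = \frac{179}{5} - p$ ($n{\left(p \right)} = \left(7 + \frac{24}{5} \cdot 6\right) - p = \left(7 + \frac{144}{5}\right) - p = \frac{179}{5} - p$)
$n{\left(7 \right)} - 43741 = \left(\frac{179}{5} - 7\right) - 43741 = \frac{144}{5} - 43741 = - \frac{218561}{5}$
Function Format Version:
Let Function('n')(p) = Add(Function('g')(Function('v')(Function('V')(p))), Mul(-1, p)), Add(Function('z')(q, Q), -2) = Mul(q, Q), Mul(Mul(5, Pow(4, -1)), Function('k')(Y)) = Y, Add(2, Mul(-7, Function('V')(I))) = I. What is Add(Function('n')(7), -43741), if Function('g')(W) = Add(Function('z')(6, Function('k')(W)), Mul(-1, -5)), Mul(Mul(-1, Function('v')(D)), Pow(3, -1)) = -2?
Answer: Rational(-218561, 5) ≈ -43712.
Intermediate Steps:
Function('V')(I) = Add(Rational(2, 7), Mul(Rational(-1, 7), I))
Function('k')(Y) = Mul(Rational(4, 5), Y)
Function('z')(q, Q) = Add(2, Mul(Q, q)) (Function('z')(q, Q) = Add(2, Mul(q, Q)) = Add(2, Mul(Q, q)))
Function('v')(D) = 6 (Function('v')(D) = Mul(-3, -2) = 6)
Function('g')(W) = Add(7, Mul(Rational(24, 5), W)) (Function('g')(W) = Add(Add(2, Mul(Mul(Rational(4, 5), W), 6)), Mul(-1, -5)) = Add(Add(2, Mul(Rational(24, 5), W)), 5) = Add(7, Mul(Rational(24, 5), W)))
Function('n')(p) = Add(Rational(179, 5), Mul(-1, p)) (Function('n')(p) = Add(Add(7, Mul(Rational(24, 5), 6)), Mul(-1, p)) = Add(Add(7, Rational(144, 5)), Mul(-1, p)) = Add(Rational(179, 5), Mul(-1, p)))
Add(Function('n')(7), -43741) = Add(Add(Rational(179, 5), Mul(-1, 7)), -43741) = Add(Add(Rational(179, 5), -7), -43741) = Add(Rational(144, 5), -43741) = Rational(-218561, 5)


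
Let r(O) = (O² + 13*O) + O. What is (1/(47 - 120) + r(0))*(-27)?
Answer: 27/73 ≈ 0.36986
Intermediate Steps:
r(O) = O² + 14*O
(1/(47 - 120) + r(0))*(-27) = (1/(47 - 120) + 0*(14 + 0))*(-27) = (1/(-73) + 0*14)*(-27) = (-1/73 + 0)*(-27) = -1/73*(-27) = 27/73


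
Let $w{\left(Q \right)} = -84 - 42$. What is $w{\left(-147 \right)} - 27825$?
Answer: $-27951$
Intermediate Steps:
$w{\left(Q \right)} = -126$ ($w{\left(Q \right)} = -84 - 42 = -126$)
$w{\left(-147 \right)} - 27825 = -126 - 27825 = -27951$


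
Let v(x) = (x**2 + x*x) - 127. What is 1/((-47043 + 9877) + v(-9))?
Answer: -1/37131 ≈ -2.6932e-5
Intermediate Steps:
v(x) = -127 + 2*x**2 (v(x) = (x**2 + x**2) - 127 = 2*x**2 - 127 = -127 + 2*x**2)
1/((-47043 + 9877) + v(-9)) = 1/((-47043 + 9877) + (-127 + 2*(-9)**2)) = 1/(-37166 + (-127 + 2*81)) = 1/(-37166 + (-127 + 162)) = 1/(-37166 + 35) = 1/(-37131) = -1/37131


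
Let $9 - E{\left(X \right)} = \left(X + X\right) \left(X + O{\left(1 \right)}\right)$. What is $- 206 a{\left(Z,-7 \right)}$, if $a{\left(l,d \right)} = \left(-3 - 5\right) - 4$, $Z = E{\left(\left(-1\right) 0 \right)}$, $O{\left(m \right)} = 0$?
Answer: $2472$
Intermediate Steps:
$E{\left(X \right)} = 9 - 2 X^{2}$ ($E{\left(X \right)} = 9 - \left(X + X\right) \left(X + 0\right) = 9 - 2 X X = 9 - 2 X^{2}$)
$Z = 9$ ($Z = 9 - 2 \left(\left(-1\right) 0\right)^{2} = 9 - 2 \cdot 0^{2} = 9 - 0 = 9 + 0 = 9$)
$a{\left(l,d \right)} = -12$ ($a{\left(l,d \right)} = -8 - 4 = -12$)
$- 206 a{\left(Z,-7 \right)} = \left(-206\right) \left(-12\right) = 2472$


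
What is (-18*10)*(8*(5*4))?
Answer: -28800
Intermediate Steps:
(-18*10)*(8*(5*4)) = -1440*20 = -180*160 = -28800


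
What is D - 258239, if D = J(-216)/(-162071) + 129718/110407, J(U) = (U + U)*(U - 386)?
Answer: -660125386929779/2556253271 ≈ -2.5824e+5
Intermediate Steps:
J(U) = 2*U*(-386 + U) (J(U) = (2*U)*(-386 + U) = 2*U*(-386 + U))
D = -1098480010/2556253271 (D = (2*(-216)*(-386 - 216))/(-162071) + 129718/110407 = (2*(-216)*(-602))*(-1/162071) + 129718*(1/110407) = 260064*(-1/162071) + 129718/110407 = -37152/23153 + 129718/110407 = -1098480010/2556253271 ≈ -0.42972)
D - 258239 = -1098480010/2556253271 - 258239 = -660125386929779/2556253271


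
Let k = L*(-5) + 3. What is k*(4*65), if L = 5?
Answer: -5720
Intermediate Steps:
k = -22 (k = 5*(-5) + 3 = -25 + 3 = -22)
k*(4*65) = -88*65 = -22*260 = -5720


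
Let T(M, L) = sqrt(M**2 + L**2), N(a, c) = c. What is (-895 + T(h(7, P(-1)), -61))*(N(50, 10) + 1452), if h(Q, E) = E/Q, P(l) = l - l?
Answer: -1219308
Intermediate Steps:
P(l) = 0
T(M, L) = sqrt(L**2 + M**2)
(-895 + T(h(7, P(-1)), -61))*(N(50, 10) + 1452) = (-895 + sqrt((-61)**2 + (0/7)**2))*(10 + 1452) = (-895 + sqrt(3721 + (0*(1/7))**2))*1462 = (-895 + sqrt(3721 + 0**2))*1462 = (-895 + sqrt(3721 + 0))*1462 = (-895 + sqrt(3721))*1462 = (-895 + 61)*1462 = -834*1462 = -1219308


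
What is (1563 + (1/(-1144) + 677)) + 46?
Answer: 2615183/1144 ≈ 2286.0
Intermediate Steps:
(1563 + (1/(-1144) + 677)) + 46 = (1563 + (-1/1144 + 677)) + 46 = (1563 + 774487/1144) + 46 = 2562559/1144 + 46 = 2615183/1144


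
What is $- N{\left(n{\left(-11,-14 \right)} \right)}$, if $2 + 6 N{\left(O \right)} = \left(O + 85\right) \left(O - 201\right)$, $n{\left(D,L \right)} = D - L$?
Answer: $\frac{8713}{3} \approx 2904.3$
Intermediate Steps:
$N{\left(O \right)} = - \frac{1}{3} + \frac{\left(-201 + O\right) \left(85 + O\right)}{6}$ ($N{\left(O \right)} = - \frac{1}{3} + \frac{\left(O + 85\right) \left(O - 201\right)}{6} = - \frac{1}{3} + \frac{\left(85 + O\right) \left(-201 + O\right)}{6} = - \frac{1}{3} + \frac{\left(-201 + O\right) \left(85 + O\right)}{6}$)
$- N{\left(n{\left(-11,-14 \right)} \right)} = - (- \frac{17087}{6} - \frac{58 \left(-11 - -14\right)}{3} + \frac{\left(-11 - -14\right)^{2}}{6}) = - (- \frac{17087}{6} - \frac{58 \left(-11 + 14\right)}{3} + \frac{\left(-11 + 14\right)^{2}}{6}) = - (- \frac{17087}{6} - 58 + \frac{3^{2}}{6}) = - (- \frac{17087}{6} - 58 + \frac{1}{6} \cdot 9) = - (- \frac{17087}{6} - 58 + \frac{3}{2}) = \left(-1\right) \left(- \frac{8713}{3}\right) = \frac{8713}{3}$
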